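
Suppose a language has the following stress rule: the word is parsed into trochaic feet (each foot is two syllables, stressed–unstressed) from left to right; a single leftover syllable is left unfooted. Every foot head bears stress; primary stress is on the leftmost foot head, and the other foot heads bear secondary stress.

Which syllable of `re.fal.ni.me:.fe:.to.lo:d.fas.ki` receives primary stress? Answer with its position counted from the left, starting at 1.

Parse left to right into trochaic (ˈσσ) feet: (ˈre.fal) (ˈni.me:) (ˈfe:.to) (ˈlo:d.fas) ki. Syllable 9 is left unfooted.
Foot heads (stressed positions): 1, 3, 5, 7.
End Rule Leftmost: primary stress on the leftmost head = syllable 1.
Primary stress: syllable 1 → ˈre.fal.ni.me:.fe:.to.lo:d.fas.ki.

1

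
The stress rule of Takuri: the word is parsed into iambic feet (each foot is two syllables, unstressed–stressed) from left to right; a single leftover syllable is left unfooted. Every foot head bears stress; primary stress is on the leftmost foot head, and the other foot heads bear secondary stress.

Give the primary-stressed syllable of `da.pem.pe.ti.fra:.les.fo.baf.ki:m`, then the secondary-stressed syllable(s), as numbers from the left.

primary 2, secondary 4, 6, 8

Parse left to right into iambic (σˈσ) feet: (da.ˈpem) (pe.ˈti) (fra:.ˈles) (fo.ˈbaf) ki:m. Syllable 9 is left unfooted.
Foot heads (stressed positions): 2, 4, 6, 8.
End Rule Leftmost: primary stress on the leftmost head = syllable 2.
Secondary stress on 4, 6, 8: da.ˈpem.pe.ˌti.fra:.ˌles.fo.ˌbaf.ki:m.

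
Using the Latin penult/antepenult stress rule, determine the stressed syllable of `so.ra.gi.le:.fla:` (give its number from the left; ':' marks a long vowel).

4

Classical Latin: stress the penult if heavy (long vowel or closed), else the antepenult.
Weights: 3 gi L, 4 le: H, 5 fla: H.
The penult (syllable 4, le:) is heavy, so it takes stress.
Stress on syllable 4: so.ra.gi.ˈle:.fla:.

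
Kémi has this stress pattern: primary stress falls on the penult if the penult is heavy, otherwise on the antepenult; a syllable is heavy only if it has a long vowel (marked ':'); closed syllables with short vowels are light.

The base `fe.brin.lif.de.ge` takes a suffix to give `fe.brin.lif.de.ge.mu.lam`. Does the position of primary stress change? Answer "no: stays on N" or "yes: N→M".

yes: 3→5

Base `fe.brin.lif.de.ge` (5 syllables):
  Weights: 3 lif L, 4 de L, 5 ge L.
  The penult (syllable 4, de) is light, so stress falls on the antepenult (syllable 3, lif).
  → primary stress on syllable 3.
Suffixed `fe.brin.lif.de.ge.mu.lam` (7 syllables):
  Weights: 5 ge L, 6 mu L, 7 lam L.
  The penult (syllable 6, mu) is light, so stress falls on the antepenult (syllable 5, ge).
  → primary stress on syllable 5.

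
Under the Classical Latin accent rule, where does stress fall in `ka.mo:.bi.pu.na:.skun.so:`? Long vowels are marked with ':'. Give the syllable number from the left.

Classical Latin: stress the penult if heavy (long vowel or closed), else the antepenult.
Weights: 5 na: H, 6 skun H, 7 so: H.
The penult (syllable 6, skun) is heavy, so it takes stress.
Stress on syllable 6: ka.mo:.bi.pu.na:.ˈskun.so:.

6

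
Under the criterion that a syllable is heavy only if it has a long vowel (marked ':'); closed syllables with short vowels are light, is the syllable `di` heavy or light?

`di`: short vowel, open (no coda). Short vowel → light.

light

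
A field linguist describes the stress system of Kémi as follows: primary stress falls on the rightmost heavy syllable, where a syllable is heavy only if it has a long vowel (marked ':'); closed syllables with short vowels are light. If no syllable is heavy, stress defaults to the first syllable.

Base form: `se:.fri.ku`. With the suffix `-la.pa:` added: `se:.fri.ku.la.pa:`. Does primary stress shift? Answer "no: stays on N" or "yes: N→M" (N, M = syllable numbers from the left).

Base `se:.fri.ku` (3 syllables):
  Weights: 1 se: H, 2 fri L, 3 ku L.
  Heavy syllables in the domain: 1. The rightmost is syllable 1 (se:).
  → primary stress on syllable 1.
Suffixed `se:.fri.ku.la.pa:` (5 syllables):
  Weights: 1 se: H, 2 fri L, 3 ku L, 4 la L, 5 pa: H.
  Heavy syllables in the domain: 1, 5. The rightmost is syllable 5 (pa:).
  → primary stress on syllable 5.

yes: 1→5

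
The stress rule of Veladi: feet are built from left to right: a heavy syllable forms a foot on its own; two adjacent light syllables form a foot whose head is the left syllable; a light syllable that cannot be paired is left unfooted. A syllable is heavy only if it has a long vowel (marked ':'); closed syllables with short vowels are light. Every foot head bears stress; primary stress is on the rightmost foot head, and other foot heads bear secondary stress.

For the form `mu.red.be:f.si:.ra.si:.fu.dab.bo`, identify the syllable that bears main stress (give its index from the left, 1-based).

Weights: 1 mu L, 2 red L, 3 be:f H, 4 si: H, 5 ra L, 6 si: H, 7 fu L, 8 dab L, 9 bo L.
Parse left to right (heavy = foot alone; LL = one foot; stranded L unfooted): (ˈmu.red) (ˈbe:f) (ˈsi:) ra (ˈsi:) (ˈfu.dab) bo.
Foot heads: 1, 3, 4, 6, 7.
Primary stress on the rightmost head = syllable 7.
Primary stress: syllable 7 → mu.red.be:f.si:.ra.si:.ˈfu.dab.bo.

7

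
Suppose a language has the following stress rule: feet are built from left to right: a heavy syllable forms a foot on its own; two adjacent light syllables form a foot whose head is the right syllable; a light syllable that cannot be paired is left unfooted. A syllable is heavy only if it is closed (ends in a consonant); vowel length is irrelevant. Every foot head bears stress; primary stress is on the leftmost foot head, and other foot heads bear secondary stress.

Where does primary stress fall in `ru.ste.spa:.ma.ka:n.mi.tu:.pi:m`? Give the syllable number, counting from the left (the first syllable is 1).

2

Weights: 1 ru L, 2 ste L, 3 spa: L, 4 ma L, 5 ka:n H, 6 mi L, 7 tu: L, 8 pi:m H.
Parse left to right (heavy = foot alone; LL = one foot; stranded L unfooted): (ru.ˈste) (spa:.ˈma) (ˈka:n) (mi.ˈtu:) (ˈpi:m).
Foot heads: 2, 4, 5, 7, 8.
Primary stress on the leftmost head = syllable 2.
Primary stress: syllable 2 → ru.ˈste.spa:.ma.ka:n.mi.tu:.pi:m.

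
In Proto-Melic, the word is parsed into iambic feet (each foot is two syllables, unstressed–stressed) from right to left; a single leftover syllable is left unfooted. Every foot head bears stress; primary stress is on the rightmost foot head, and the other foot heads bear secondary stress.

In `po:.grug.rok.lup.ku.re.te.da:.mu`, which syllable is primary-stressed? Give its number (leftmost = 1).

9

Parse right to left into iambic (σˈσ) feet: po: (grug.ˈrok) (lup.ˈku) (re.ˈte) (da:.ˈmu). Syllable 1 is left unfooted.
Foot heads (stressed positions): 3, 5, 7, 9.
End Rule Rightmost: primary stress on the rightmost head = syllable 9.
Primary stress: syllable 9 → po:.grug.rok.lup.ku.re.te.da:.ˈmu.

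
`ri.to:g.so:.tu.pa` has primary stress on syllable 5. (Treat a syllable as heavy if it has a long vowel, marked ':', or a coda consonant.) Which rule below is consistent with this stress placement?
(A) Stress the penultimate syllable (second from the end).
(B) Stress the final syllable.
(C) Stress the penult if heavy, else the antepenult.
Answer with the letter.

B

Rule A → syllable 4 (observed: 5).
Rule B → syllable 5 ✓.
Rule C → syllable 3 (observed: 5).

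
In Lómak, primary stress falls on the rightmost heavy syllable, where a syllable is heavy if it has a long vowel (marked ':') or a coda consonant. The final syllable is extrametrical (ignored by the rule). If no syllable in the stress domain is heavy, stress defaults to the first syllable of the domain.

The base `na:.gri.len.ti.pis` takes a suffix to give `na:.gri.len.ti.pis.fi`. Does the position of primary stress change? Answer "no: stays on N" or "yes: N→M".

yes: 3→5

Base `na:.gri.len.ti.pis` (5 syllables):
  The final syllable (5, pis) is extrametrical; the stress domain is syllables 1–4.
  Weights: 1 na: H, 2 gri L, 3 len H, 4 ti L.
  Heavy syllables in the domain: 1, 3. The rightmost is syllable 3 (len).
  → primary stress on syllable 3.
Suffixed `na:.gri.len.ti.pis.fi` (6 syllables):
  The final syllable (6, fi) is extrametrical; the stress domain is syllables 1–5.
  Weights: 1 na: H, 2 gri L, 3 len H, 4 ti L, 5 pis H.
  Heavy syllables in the domain: 1, 3, 5. The rightmost is syllable 5 (pis).
  → primary stress on syllable 5.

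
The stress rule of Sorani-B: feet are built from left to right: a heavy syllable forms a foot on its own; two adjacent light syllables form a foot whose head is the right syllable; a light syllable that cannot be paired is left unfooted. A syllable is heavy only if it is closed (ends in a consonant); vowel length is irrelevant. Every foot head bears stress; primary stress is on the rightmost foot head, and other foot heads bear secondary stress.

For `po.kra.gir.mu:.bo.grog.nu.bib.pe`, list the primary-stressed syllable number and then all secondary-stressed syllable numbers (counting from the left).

Weights: 1 po L, 2 kra L, 3 gir H, 4 mu: L, 5 bo L, 6 grog H, 7 nu L, 8 bib H, 9 pe L.
Parse left to right (heavy = foot alone; LL = one foot; stranded L unfooted): (po.ˈkra) (ˈgir) (mu:.ˈbo) (ˈgrog) nu (ˈbib) pe.
Foot heads: 2, 3, 5, 6, 8.
Primary stress on the rightmost head = syllable 8.
Secondary stress on 2, 3, 5, 6: po.ˌkra.ˌgir.mu:.ˌbo.ˌgrog.nu.ˈbib.pe.

primary 8, secondary 2, 3, 5, 6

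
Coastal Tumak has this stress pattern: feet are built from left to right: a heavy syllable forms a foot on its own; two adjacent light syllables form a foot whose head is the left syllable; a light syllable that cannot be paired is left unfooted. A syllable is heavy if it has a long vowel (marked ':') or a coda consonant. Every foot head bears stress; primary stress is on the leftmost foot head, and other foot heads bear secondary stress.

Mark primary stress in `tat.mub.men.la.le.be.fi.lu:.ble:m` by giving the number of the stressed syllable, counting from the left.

1

Weights: 1 tat H, 2 mub H, 3 men H, 4 la L, 5 le L, 6 be L, 7 fi L, 8 lu: H, 9 ble:m H.
Parse left to right (heavy = foot alone; LL = one foot; stranded L unfooted): (ˈtat) (ˈmub) (ˈmen) (ˈla.le) (ˈbe.fi) (ˈlu:) (ˈble:m).
Foot heads: 1, 2, 3, 4, 6, 8, 9.
Primary stress on the leftmost head = syllable 1.
Primary stress: syllable 1 → ˈtat.mub.men.la.le.be.fi.lu:.ble:m.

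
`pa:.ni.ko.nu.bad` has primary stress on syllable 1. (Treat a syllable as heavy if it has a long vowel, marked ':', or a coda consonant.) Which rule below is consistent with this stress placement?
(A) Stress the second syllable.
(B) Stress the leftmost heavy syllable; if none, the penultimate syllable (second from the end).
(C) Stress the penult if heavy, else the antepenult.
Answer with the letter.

B

Rule A → syllable 2 (observed: 1).
Rule B → syllable 1 ✓.
Rule C → syllable 3 (observed: 1).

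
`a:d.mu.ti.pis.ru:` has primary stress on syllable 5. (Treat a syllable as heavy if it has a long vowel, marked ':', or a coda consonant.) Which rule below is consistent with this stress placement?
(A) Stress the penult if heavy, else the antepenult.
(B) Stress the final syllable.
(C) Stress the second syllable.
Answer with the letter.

B

Rule A → syllable 4 (observed: 5).
Rule B → syllable 5 ✓.
Rule C → syllable 2 (observed: 5).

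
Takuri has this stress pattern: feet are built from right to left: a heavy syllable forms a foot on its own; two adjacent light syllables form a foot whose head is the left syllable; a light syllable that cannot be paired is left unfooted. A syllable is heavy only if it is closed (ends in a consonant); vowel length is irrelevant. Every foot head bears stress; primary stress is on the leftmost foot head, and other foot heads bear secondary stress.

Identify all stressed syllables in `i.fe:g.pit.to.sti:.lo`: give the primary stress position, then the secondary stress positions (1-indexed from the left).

primary 2, secondary 3, 5

Weights: 1 i L, 2 fe:g H, 3 pit H, 4 to L, 5 sti: L, 6 lo L.
Parse right to left (heavy = foot alone; LL = one foot; stranded L unfooted): i (ˈfe:g) (ˈpit) to (ˈsti:.lo).
Foot heads: 2, 3, 5.
Primary stress on the leftmost head = syllable 2.
Secondary stress on 3, 5: i.ˈfe:g.ˌpit.to.ˌsti:.lo.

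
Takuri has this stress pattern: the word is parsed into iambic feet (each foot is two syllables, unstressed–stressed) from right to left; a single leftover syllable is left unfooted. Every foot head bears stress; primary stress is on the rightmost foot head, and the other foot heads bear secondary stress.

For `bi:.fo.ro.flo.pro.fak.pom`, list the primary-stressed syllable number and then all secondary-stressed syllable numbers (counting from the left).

primary 7, secondary 3, 5

Parse right to left into iambic (σˈσ) feet: bi: (fo.ˈro) (flo.ˈpro) (fak.ˈpom). Syllable 1 is left unfooted.
Foot heads (stressed positions): 3, 5, 7.
End Rule Rightmost: primary stress on the rightmost head = syllable 7.
Secondary stress on 3, 5: bi:.fo.ˌro.flo.ˌpro.fak.ˈpom.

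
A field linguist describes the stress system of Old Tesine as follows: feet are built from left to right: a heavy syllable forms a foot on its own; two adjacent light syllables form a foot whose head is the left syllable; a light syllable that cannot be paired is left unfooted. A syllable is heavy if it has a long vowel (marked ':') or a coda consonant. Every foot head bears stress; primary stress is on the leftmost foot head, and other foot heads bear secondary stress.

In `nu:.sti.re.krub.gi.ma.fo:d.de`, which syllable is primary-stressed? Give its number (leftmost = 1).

Weights: 1 nu: H, 2 sti L, 3 re L, 4 krub H, 5 gi L, 6 ma L, 7 fo:d H, 8 de L.
Parse left to right (heavy = foot alone; LL = one foot; stranded L unfooted): (ˈnu:) (ˈsti.re) (ˈkrub) (ˈgi.ma) (ˈfo:d) de.
Foot heads: 1, 2, 4, 5, 7.
Primary stress on the leftmost head = syllable 1.
Primary stress: syllable 1 → ˈnu:.sti.re.krub.gi.ma.fo:d.de.

1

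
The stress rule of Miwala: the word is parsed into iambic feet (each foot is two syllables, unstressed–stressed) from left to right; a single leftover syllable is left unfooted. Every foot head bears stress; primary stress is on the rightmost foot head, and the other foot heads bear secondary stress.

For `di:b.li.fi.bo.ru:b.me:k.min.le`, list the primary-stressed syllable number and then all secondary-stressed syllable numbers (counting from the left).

Parse left to right into iambic (σˈσ) feet: (di:b.ˈli) (fi.ˈbo) (ru:b.ˈme:k) (min.ˈle).
Foot heads (stressed positions): 2, 4, 6, 8.
End Rule Rightmost: primary stress on the rightmost head = syllable 8.
Secondary stress on 2, 4, 6: di:b.ˌli.fi.ˌbo.ru:b.ˌme:k.min.ˈle.

primary 8, secondary 2, 4, 6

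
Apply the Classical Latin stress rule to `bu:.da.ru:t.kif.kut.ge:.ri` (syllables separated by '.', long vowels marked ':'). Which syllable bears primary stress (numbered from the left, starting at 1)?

6

Classical Latin: stress the penult if heavy (long vowel or closed), else the antepenult.
Weights: 5 kut H, 6 ge: H, 7 ri L.
The penult (syllable 6, ge:) is heavy, so it takes stress.
Stress on syllable 6: bu:.da.ru:t.kif.kut.ˈge:.ri.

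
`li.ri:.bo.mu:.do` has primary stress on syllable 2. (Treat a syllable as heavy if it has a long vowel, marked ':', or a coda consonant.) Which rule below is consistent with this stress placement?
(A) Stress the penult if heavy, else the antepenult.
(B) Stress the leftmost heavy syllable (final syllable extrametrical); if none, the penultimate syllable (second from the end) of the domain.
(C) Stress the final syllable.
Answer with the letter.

Rule A → syllable 4 (observed: 2).
Rule B → syllable 2 ✓.
Rule C → syllable 5 (observed: 2).

B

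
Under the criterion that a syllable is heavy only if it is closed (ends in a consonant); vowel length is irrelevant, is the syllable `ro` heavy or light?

light

`ro`: short vowel, open (no coda). Open (no coda) → light.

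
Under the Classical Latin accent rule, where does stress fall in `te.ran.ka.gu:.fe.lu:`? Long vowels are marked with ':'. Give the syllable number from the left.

4

Classical Latin: stress the penult if heavy (long vowel or closed), else the antepenult.
Weights: 4 gu: H, 5 fe L, 6 lu: H.
The penult (syllable 5, fe) is light, so stress falls on the antepenult (syllable 4, gu:).
Stress on syllable 4: te.ran.ka.ˈgu:.fe.lu:.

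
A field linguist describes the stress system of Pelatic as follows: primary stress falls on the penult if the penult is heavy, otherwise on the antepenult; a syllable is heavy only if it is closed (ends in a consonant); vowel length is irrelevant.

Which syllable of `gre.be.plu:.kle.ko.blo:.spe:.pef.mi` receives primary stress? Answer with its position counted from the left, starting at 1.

8

Weights: 7 spe: L, 8 pef H, 9 mi L.
The penult (syllable 8, pef) is heavy, so it takes stress.
Primary stress: syllable 8 → gre.be.plu:.kle.ko.blo:.spe:.ˈpef.mi.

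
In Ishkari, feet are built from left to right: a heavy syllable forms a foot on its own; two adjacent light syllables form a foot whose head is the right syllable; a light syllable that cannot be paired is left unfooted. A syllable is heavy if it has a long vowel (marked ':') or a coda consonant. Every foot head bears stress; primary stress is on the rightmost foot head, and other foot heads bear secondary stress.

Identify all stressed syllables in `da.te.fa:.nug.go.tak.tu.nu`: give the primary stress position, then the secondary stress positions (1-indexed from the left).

Weights: 1 da L, 2 te L, 3 fa: H, 4 nug H, 5 go L, 6 tak H, 7 tu L, 8 nu L.
Parse left to right (heavy = foot alone; LL = one foot; stranded L unfooted): (da.ˈte) (ˈfa:) (ˈnug) go (ˈtak) (tu.ˈnu).
Foot heads: 2, 3, 4, 6, 8.
Primary stress on the rightmost head = syllable 8.
Secondary stress on 2, 3, 4, 6: da.ˌte.ˌfa:.ˌnug.go.ˌtak.tu.ˈnu.

primary 8, secondary 2, 3, 4, 6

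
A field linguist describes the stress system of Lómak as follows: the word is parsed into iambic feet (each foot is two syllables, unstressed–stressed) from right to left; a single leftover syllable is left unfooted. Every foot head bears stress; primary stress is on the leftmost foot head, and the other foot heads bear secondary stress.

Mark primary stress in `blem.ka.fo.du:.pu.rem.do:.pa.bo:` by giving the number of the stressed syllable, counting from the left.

3

Parse right to left into iambic (σˈσ) feet: blem (ka.ˈfo) (du:.ˈpu) (rem.ˈdo:) (pa.ˈbo:). Syllable 1 is left unfooted.
Foot heads (stressed positions): 3, 5, 7, 9.
End Rule Leftmost: primary stress on the leftmost head = syllable 3.
Primary stress: syllable 3 → blem.ka.ˈfo.du:.pu.rem.do:.pa.bo:.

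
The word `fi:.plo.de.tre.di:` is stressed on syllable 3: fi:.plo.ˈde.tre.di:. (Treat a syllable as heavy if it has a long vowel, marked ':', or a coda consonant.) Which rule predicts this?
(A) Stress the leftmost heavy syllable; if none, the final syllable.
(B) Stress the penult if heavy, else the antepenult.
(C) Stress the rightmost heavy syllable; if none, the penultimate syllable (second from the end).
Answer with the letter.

B

Rule A → syllable 1 (observed: 3).
Rule B → syllable 3 ✓.
Rule C → syllable 5 (observed: 3).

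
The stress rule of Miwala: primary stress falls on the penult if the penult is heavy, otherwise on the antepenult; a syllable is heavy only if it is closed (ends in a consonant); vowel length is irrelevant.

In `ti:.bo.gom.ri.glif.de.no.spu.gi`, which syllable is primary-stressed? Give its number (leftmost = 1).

7

Weights: 7 no L, 8 spu L, 9 gi L.
The penult (syllable 8, spu) is light, so stress falls on the antepenult (syllable 7, no).
Primary stress: syllable 7 → ti:.bo.gom.ri.glif.de.ˈno.spu.gi.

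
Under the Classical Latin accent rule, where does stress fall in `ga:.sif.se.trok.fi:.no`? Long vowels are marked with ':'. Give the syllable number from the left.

Classical Latin: stress the penult if heavy (long vowel or closed), else the antepenult.
Weights: 4 trok H, 5 fi: H, 6 no L.
The penult (syllable 5, fi:) is heavy, so it takes stress.
Stress on syllable 5: ga:.sif.se.trok.ˈfi:.no.

5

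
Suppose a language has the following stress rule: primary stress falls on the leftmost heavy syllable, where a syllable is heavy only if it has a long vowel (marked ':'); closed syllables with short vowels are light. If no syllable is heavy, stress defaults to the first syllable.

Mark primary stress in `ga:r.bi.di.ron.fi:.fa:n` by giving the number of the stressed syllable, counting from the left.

Weights: 1 ga:r H, 2 bi L, 3 di L, 4 ron L, 5 fi: H, 6 fa:n H.
Heavy syllables in the domain: 1, 5, 6. The leftmost is syllable 1 (ga:r).
Primary stress: syllable 1 → ˈga:r.bi.di.ron.fi:.fa:n.

1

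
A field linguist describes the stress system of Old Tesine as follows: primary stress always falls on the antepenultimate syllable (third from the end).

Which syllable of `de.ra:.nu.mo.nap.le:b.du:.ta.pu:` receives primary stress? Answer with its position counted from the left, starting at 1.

The word has 9 syllables; the antepenultimate syllable (third from the end) is syllable 7 (du:).
Primary stress: syllable 7 → de.ra:.nu.mo.nap.le:b.ˈdu:.ta.pu:.

7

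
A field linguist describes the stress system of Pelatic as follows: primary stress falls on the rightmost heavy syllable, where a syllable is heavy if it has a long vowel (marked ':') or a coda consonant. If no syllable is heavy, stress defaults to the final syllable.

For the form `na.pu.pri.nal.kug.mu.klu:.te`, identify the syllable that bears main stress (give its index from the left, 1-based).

7

Weights: 1 na L, 2 pu L, 3 pri L, 4 nal H, 5 kug H, 6 mu L, 7 klu: H, 8 te L.
Heavy syllables in the domain: 4, 5, 7. The rightmost is syllable 7 (klu:).
Primary stress: syllable 7 → na.pu.pri.nal.kug.mu.ˈklu:.te.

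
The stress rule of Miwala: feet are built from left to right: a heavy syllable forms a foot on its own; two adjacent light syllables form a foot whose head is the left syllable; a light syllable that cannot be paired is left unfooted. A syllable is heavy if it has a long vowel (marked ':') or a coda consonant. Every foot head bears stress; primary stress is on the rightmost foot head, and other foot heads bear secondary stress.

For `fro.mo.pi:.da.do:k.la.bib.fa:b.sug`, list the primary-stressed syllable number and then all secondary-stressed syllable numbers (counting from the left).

primary 9, secondary 1, 3, 5, 7, 8

Weights: 1 fro L, 2 mo L, 3 pi: H, 4 da L, 5 do:k H, 6 la L, 7 bib H, 8 fa:b H, 9 sug H.
Parse left to right (heavy = foot alone; LL = one foot; stranded L unfooted): (ˈfro.mo) (ˈpi:) da (ˈdo:k) la (ˈbib) (ˈfa:b) (ˈsug).
Foot heads: 1, 3, 5, 7, 8, 9.
Primary stress on the rightmost head = syllable 9.
Secondary stress on 1, 3, 5, 7, 8: ˌfro.mo.ˌpi:.da.ˌdo:k.la.ˌbib.ˌfa:b.ˈsug.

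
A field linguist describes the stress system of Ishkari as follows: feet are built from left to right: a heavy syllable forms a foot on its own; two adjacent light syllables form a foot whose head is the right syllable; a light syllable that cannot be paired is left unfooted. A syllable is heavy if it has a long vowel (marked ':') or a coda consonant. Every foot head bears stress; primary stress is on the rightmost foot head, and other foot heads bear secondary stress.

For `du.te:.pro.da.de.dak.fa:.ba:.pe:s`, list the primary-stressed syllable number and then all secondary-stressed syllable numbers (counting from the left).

Weights: 1 du L, 2 te: H, 3 pro L, 4 da L, 5 de L, 6 dak H, 7 fa: H, 8 ba: H, 9 pe:s H.
Parse left to right (heavy = foot alone; LL = one foot; stranded L unfooted): du (ˈte:) (pro.ˈda) de (ˈdak) (ˈfa:) (ˈba:) (ˈpe:s).
Foot heads: 2, 4, 6, 7, 8, 9.
Primary stress on the rightmost head = syllable 9.
Secondary stress on 2, 4, 6, 7, 8: du.ˌte:.pro.ˌda.de.ˌdak.ˌfa:.ˌba:.ˈpe:s.

primary 9, secondary 2, 4, 6, 7, 8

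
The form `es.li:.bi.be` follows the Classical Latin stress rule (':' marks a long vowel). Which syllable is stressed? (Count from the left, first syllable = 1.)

2

Classical Latin: stress the penult if heavy (long vowel or closed), else the antepenult.
Weights: 2 li: H, 3 bi L, 4 be L.
The penult (syllable 3, bi) is light, so stress falls on the antepenult (syllable 2, li:).
Stress on syllable 2: es.ˈli:.bi.be.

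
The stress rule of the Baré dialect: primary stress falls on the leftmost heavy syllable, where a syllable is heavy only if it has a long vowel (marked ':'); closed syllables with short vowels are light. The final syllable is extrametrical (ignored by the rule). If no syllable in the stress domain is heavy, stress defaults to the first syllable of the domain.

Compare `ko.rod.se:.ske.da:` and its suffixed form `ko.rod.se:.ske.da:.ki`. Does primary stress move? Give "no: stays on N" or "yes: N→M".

Base `ko.rod.se:.ske.da:` (5 syllables):
  The final syllable (5, da:) is extrametrical; the stress domain is syllables 1–4.
  Weights: 1 ko L, 2 rod L, 3 se: H, 4 ske L.
  Heavy syllables in the domain: 3. The leftmost is syllable 3 (se:).
  → primary stress on syllable 3.
Suffixed `ko.rod.se:.ske.da:.ki` (6 syllables):
  The final syllable (6, ki) is extrametrical; the stress domain is syllables 1–5.
  Weights: 1 ko L, 2 rod L, 3 se: H, 4 ske L, 5 da: H.
  Heavy syllables in the domain: 3, 5. The leftmost is syllable 3 (se:).
  → primary stress on syllable 3.

no: stays on 3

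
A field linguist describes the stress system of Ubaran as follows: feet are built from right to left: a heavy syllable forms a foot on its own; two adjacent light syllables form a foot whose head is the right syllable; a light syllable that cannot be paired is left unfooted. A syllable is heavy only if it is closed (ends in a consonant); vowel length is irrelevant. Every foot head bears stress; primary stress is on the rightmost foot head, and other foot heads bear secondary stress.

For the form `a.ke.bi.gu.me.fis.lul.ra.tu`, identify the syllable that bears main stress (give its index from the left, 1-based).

9

Weights: 1 a L, 2 ke L, 3 bi L, 4 gu L, 5 me L, 6 fis H, 7 lul H, 8 ra L, 9 tu L.
Parse right to left (heavy = foot alone; LL = one foot; stranded L unfooted): a (ke.ˈbi) (gu.ˈme) (ˈfis) (ˈlul) (ra.ˈtu).
Foot heads: 3, 5, 6, 7, 9.
Primary stress on the rightmost head = syllable 9.
Primary stress: syllable 9 → a.ke.bi.gu.me.fis.lul.ra.ˈtu.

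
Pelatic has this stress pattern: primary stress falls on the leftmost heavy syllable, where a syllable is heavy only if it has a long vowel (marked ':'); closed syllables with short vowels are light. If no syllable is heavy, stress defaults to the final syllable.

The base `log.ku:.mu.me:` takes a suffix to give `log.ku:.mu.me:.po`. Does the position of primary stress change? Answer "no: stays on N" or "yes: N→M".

Base `log.ku:.mu.me:` (4 syllables):
  Weights: 1 log L, 2 ku: H, 3 mu L, 4 me: H.
  Heavy syllables in the domain: 2, 4. The leftmost is syllable 2 (ku:).
  → primary stress on syllable 2.
Suffixed `log.ku:.mu.me:.po` (5 syllables):
  Weights: 1 log L, 2 ku: H, 3 mu L, 4 me: H, 5 po L.
  Heavy syllables in the domain: 2, 4. The leftmost is syllable 2 (ku:).
  → primary stress on syllable 2.

no: stays on 2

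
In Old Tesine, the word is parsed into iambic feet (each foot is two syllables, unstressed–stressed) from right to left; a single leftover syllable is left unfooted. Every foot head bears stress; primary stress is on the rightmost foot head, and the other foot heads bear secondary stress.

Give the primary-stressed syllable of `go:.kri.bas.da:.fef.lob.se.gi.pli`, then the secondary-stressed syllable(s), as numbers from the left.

Parse right to left into iambic (σˈσ) feet: go: (kri.ˈbas) (da:.ˈfef) (lob.ˈse) (gi.ˈpli). Syllable 1 is left unfooted.
Foot heads (stressed positions): 3, 5, 7, 9.
End Rule Rightmost: primary stress on the rightmost head = syllable 9.
Secondary stress on 3, 5, 7: go:.kri.ˌbas.da:.ˌfef.lob.ˌse.gi.ˈpli.

primary 9, secondary 3, 5, 7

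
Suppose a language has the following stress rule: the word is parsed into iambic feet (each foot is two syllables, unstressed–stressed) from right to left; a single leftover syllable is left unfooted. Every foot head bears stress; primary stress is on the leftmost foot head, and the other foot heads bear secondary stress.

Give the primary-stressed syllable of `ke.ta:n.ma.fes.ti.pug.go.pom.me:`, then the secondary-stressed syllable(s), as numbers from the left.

primary 3, secondary 5, 7, 9

Parse right to left into iambic (σˈσ) feet: ke (ta:n.ˈma) (fes.ˈti) (pug.ˈgo) (pom.ˈme:). Syllable 1 is left unfooted.
Foot heads (stressed positions): 3, 5, 7, 9.
End Rule Leftmost: primary stress on the leftmost head = syllable 3.
Secondary stress on 5, 7, 9: ke.ta:n.ˈma.fes.ˌti.pug.ˌgo.pom.ˌme:.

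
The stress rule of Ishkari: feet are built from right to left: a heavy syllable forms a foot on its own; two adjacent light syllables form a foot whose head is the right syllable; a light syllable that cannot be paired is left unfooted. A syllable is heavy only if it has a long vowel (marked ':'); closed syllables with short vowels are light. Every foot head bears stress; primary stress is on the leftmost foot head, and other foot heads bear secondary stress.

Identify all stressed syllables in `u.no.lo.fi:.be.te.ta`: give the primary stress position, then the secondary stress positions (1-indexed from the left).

primary 3, secondary 4, 7

Weights: 1 u L, 2 no L, 3 lo L, 4 fi: H, 5 be L, 6 te L, 7 ta L.
Parse right to left (heavy = foot alone; LL = one foot; stranded L unfooted): u (no.ˈlo) (ˈfi:) be (te.ˈta).
Foot heads: 3, 4, 7.
Primary stress on the leftmost head = syllable 3.
Secondary stress on 4, 7: u.no.ˈlo.ˌfi:.be.te.ˌta.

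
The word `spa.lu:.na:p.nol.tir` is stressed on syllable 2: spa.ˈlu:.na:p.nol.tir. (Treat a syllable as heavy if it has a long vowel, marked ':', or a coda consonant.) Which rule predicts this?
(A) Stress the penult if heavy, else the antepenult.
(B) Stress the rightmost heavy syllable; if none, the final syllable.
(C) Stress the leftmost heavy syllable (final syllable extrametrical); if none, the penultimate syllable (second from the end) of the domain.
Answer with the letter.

C

Rule A → syllable 4 (observed: 2).
Rule B → syllable 5 (observed: 2).
Rule C → syllable 2 ✓.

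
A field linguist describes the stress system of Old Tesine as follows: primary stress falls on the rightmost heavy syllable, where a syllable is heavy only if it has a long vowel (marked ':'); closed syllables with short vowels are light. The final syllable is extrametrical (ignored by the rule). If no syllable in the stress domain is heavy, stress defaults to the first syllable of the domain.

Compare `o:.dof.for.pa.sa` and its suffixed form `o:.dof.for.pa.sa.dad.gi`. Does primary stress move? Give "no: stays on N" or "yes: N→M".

Base `o:.dof.for.pa.sa` (5 syllables):
  The final syllable (5, sa) is extrametrical; the stress domain is syllables 1–4.
  Weights: 1 o: H, 2 dof L, 3 for L, 4 pa L.
  Heavy syllables in the domain: 1. The rightmost is syllable 1 (o:).
  → primary stress on syllable 1.
Suffixed `o:.dof.for.pa.sa.dad.gi` (7 syllables):
  The final syllable (7, gi) is extrametrical; the stress domain is syllables 1–6.
  Weights: 1 o: H, 2 dof L, 3 for L, 4 pa L, 5 sa L, 6 dad L.
  Heavy syllables in the domain: 1. The rightmost is syllable 1 (o:).
  → primary stress on syllable 1.

no: stays on 1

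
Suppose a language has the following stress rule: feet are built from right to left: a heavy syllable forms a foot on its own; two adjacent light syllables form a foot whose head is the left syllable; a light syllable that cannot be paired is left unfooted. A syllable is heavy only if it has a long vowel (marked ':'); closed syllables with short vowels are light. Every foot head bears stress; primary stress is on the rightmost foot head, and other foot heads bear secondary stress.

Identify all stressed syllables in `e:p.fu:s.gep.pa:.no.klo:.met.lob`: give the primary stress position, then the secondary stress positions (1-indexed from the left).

primary 7, secondary 1, 2, 4, 6

Weights: 1 e:p H, 2 fu:s H, 3 gep L, 4 pa: H, 5 no L, 6 klo: H, 7 met L, 8 lob L.
Parse right to left (heavy = foot alone; LL = one foot; stranded L unfooted): (ˈe:p) (ˈfu:s) gep (ˈpa:) no (ˈklo:) (ˈmet.lob).
Foot heads: 1, 2, 4, 6, 7.
Primary stress on the rightmost head = syllable 7.
Secondary stress on 1, 2, 4, 6: ˌe:p.ˌfu:s.gep.ˌpa:.no.ˌklo:.ˈmet.lob.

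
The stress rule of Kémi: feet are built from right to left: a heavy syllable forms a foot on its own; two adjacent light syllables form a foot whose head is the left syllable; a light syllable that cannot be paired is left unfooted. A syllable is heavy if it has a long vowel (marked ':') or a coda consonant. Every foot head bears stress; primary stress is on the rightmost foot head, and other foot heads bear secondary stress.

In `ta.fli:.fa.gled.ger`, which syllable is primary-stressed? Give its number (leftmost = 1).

Weights: 1 ta L, 2 fli: H, 3 fa L, 4 gled H, 5 ger H.
Parse right to left (heavy = foot alone; LL = one foot; stranded L unfooted): ta (ˈfli:) fa (ˈgled) (ˈger).
Foot heads: 2, 4, 5.
Primary stress on the rightmost head = syllable 5.
Primary stress: syllable 5 → ta.fli:.fa.gled.ˈger.

5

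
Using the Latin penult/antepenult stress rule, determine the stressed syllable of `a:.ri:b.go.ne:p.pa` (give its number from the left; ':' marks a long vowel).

4

Classical Latin: stress the penult if heavy (long vowel or closed), else the antepenult.
Weights: 3 go L, 4 ne:p H, 5 pa L.
The penult (syllable 4, ne:p) is heavy, so it takes stress.
Stress on syllable 4: a:.ri:b.go.ˈne:p.pa.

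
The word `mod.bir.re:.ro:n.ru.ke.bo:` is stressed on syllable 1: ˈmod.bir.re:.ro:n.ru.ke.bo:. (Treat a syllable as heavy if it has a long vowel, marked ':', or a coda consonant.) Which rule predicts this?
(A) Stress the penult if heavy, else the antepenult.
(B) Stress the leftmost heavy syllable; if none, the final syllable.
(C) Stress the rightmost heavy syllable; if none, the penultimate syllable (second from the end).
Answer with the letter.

B

Rule A → syllable 5 (observed: 1).
Rule B → syllable 1 ✓.
Rule C → syllable 7 (observed: 1).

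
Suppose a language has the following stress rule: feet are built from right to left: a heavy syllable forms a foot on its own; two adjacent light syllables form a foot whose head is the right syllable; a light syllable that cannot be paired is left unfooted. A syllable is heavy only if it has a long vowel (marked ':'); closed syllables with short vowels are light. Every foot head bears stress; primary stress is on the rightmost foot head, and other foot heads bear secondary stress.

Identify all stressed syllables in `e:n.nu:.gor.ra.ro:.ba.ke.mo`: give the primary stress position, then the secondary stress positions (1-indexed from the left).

primary 8, secondary 1, 2, 4, 5

Weights: 1 e:n H, 2 nu: H, 3 gor L, 4 ra L, 5 ro: H, 6 ba L, 7 ke L, 8 mo L.
Parse right to left (heavy = foot alone; LL = one foot; stranded L unfooted): (ˈe:n) (ˈnu:) (gor.ˈra) (ˈro:) ba (ke.ˈmo).
Foot heads: 1, 2, 4, 5, 8.
Primary stress on the rightmost head = syllable 8.
Secondary stress on 1, 2, 4, 5: ˌe:n.ˌnu:.gor.ˌra.ˌro:.ba.ke.ˈmo.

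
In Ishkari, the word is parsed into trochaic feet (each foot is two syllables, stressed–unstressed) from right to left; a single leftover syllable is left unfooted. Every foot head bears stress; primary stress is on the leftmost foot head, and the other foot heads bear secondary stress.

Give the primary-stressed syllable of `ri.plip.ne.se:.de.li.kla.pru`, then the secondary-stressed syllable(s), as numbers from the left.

Parse right to left into trochaic (ˈσσ) feet: (ˈri.plip) (ˈne.se:) (ˈde.li) (ˈkla.pru).
Foot heads (stressed positions): 1, 3, 5, 7.
End Rule Leftmost: primary stress on the leftmost head = syllable 1.
Secondary stress on 3, 5, 7: ˈri.plip.ˌne.se:.ˌde.li.ˌkla.pru.

primary 1, secondary 3, 5, 7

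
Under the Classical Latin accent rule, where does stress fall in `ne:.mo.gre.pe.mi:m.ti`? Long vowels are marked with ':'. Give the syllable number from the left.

5

Classical Latin: stress the penult if heavy (long vowel or closed), else the antepenult.
Weights: 4 pe L, 5 mi:m H, 6 ti L.
The penult (syllable 5, mi:m) is heavy, so it takes stress.
Stress on syllable 5: ne:.mo.gre.pe.ˈmi:m.ti.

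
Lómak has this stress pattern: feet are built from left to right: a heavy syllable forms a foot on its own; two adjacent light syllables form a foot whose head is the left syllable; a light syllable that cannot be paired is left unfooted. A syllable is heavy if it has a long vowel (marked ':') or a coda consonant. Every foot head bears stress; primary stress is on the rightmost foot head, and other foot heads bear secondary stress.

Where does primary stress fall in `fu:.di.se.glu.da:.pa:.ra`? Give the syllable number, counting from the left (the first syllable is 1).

6

Weights: 1 fu: H, 2 di L, 3 se L, 4 glu L, 5 da: H, 6 pa: H, 7 ra L.
Parse left to right (heavy = foot alone; LL = one foot; stranded L unfooted): (ˈfu:) (ˈdi.se) glu (ˈda:) (ˈpa:) ra.
Foot heads: 1, 2, 5, 6.
Primary stress on the rightmost head = syllable 6.
Primary stress: syllable 6 → fu:.di.se.glu.da:.ˈpa:.ra.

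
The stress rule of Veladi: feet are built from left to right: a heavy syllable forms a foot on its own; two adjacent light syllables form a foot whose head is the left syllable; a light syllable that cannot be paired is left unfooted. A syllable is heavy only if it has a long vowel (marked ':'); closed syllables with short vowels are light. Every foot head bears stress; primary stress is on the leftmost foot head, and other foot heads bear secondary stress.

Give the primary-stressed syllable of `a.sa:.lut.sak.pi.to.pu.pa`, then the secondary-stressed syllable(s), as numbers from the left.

primary 2, secondary 3, 5, 7

Weights: 1 a L, 2 sa: H, 3 lut L, 4 sak L, 5 pi L, 6 to L, 7 pu L, 8 pa L.
Parse left to right (heavy = foot alone; LL = one foot; stranded L unfooted): a (ˈsa:) (ˈlut.sak) (ˈpi.to) (ˈpu.pa).
Foot heads: 2, 3, 5, 7.
Primary stress on the leftmost head = syllable 2.
Secondary stress on 3, 5, 7: a.ˈsa:.ˌlut.sak.ˌpi.to.ˌpu.pa.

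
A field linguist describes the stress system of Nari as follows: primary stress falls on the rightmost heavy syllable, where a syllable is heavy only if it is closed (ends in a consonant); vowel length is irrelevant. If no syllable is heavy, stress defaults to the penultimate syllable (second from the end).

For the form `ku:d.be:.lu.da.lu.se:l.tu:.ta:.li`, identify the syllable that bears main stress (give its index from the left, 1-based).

Weights: 1 ku:d H, 2 be: L, 3 lu L, 4 da L, 5 lu L, 6 se:l H, 7 tu: L, 8 ta: L, 9 li L.
Heavy syllables in the domain: 1, 6. The rightmost is syllable 6 (se:l).
Primary stress: syllable 6 → ku:d.be:.lu.da.lu.ˈse:l.tu:.ta:.li.

6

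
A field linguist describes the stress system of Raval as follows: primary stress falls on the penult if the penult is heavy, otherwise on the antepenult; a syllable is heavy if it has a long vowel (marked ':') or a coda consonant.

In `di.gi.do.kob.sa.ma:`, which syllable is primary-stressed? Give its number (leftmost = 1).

4

Weights: 4 kob H, 5 sa L, 6 ma: H.
The penult (syllable 5, sa) is light, so stress falls on the antepenult (syllable 4, kob).
Primary stress: syllable 4 → di.gi.do.ˈkob.sa.ma:.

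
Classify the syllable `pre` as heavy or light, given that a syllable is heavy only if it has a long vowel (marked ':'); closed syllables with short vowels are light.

light

`pre`: short vowel, open (no coda). Short vowel → light.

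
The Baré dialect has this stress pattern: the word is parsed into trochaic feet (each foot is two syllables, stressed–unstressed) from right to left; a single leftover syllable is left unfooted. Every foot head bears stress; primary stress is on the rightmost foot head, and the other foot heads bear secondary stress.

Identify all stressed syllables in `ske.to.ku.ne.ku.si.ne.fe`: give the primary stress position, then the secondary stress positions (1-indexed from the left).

primary 7, secondary 1, 3, 5

Parse right to left into trochaic (ˈσσ) feet: (ˈske.to) (ˈku.ne) (ˈku.si) (ˈne.fe).
Foot heads (stressed positions): 1, 3, 5, 7.
End Rule Rightmost: primary stress on the rightmost head = syllable 7.
Secondary stress on 1, 3, 5: ˌske.to.ˌku.ne.ˌku.si.ˈne.fe.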